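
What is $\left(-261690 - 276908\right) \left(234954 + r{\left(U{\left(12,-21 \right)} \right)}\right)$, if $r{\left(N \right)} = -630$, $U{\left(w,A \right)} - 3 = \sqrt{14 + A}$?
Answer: $-126206437752$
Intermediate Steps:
$U{\left(w,A \right)} = 3 + \sqrt{14 + A}$
$\left(-261690 - 276908\right) \left(234954 + r{\left(U{\left(12,-21 \right)} \right)}\right) = \left(-261690 - 276908\right) \left(234954 - 630\right) = \left(-538598\right) 234324 = -126206437752$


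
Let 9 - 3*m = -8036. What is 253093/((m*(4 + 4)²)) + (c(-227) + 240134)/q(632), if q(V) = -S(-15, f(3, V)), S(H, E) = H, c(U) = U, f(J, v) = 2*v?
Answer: 8235647023/514880 ≈ 15995.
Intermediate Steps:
m = 8045/3 (m = 3 - ⅓*(-8036) = 3 + 8036/3 = 8045/3 ≈ 2681.7)
q(V) = 15 (q(V) = -1*(-15) = 15)
253093/((m*(4 + 4)²)) + (c(-227) + 240134)/q(632) = 253093/((8045*(4 + 4)²/3)) + (-227 + 240134)/15 = 253093/(((8045/3)*8²)) + 239907*(1/15) = 253093/(((8045/3)*64)) + 79969/5 = 253093/(514880/3) + 79969/5 = 253093*(3/514880) + 79969/5 = 759279/514880 + 79969/5 = 8235647023/514880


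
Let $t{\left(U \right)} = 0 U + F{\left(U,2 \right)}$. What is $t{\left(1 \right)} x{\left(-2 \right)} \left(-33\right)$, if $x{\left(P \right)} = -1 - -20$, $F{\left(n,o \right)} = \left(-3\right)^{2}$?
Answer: $-5643$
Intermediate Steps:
$F{\left(n,o \right)} = 9$
$t{\left(U \right)} = 9$ ($t{\left(U \right)} = 0 U + 9 = 0 + 9 = 9$)
$x{\left(P \right)} = 19$ ($x{\left(P \right)} = -1 + 20 = 19$)
$t{\left(1 \right)} x{\left(-2 \right)} \left(-33\right) = 9 \cdot 19 \left(-33\right) = 171 \left(-33\right) = -5643$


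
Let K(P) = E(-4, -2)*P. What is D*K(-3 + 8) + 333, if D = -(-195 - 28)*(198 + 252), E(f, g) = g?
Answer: -1003167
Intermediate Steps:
K(P) = -2*P
D = 100350 (D = -(-223)*450 = -1*(-100350) = 100350)
D*K(-3 + 8) + 333 = 100350*(-2*(-3 + 8)) + 333 = 100350*(-2*5) + 333 = 100350*(-10) + 333 = -1003500 + 333 = -1003167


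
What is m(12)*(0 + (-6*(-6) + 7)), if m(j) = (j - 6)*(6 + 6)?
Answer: 3096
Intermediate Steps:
m(j) = -72 + 12*j (m(j) = (-6 + j)*12 = -72 + 12*j)
m(12)*(0 + (-6*(-6) + 7)) = (-72 + 12*12)*(0 + (-6*(-6) + 7)) = (-72 + 144)*(0 + (36 + 7)) = 72*(0 + 43) = 72*43 = 3096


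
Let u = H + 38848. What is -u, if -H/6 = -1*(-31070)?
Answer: 147572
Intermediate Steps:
H = -186420 (H = -(-6)*(-31070) = -6*31070 = -186420)
u = -147572 (u = -186420 + 38848 = -147572)
-u = -1*(-147572) = 147572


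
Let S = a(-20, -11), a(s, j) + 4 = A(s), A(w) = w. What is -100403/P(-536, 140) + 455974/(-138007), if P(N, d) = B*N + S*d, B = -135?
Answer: -45318522821/9522483000 ≈ -4.7591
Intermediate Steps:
a(s, j) = -4 + s
S = -24 (S = -4 - 20 = -24)
P(N, d) = -135*N - 24*d
-100403/P(-536, 140) + 455974/(-138007) = -100403/(-135*(-536) - 24*140) + 455974/(-138007) = -100403/(72360 - 3360) + 455974*(-1/138007) = -100403/69000 - 455974/138007 = -45318522821/9522483000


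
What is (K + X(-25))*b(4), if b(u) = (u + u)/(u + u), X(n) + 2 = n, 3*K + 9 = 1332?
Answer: 414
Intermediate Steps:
K = 441 (K = -3 + (⅓)*1332 = -3 + 444 = 441)
X(n) = -2 + n
b(u) = 1 (b(u) = (2*u)/((2*u)) = (2*u)*(1/(2*u)) = 1)
(K + X(-25))*b(4) = (441 + (-2 - 25))*1 = (441 - 27)*1 = 414*1 = 414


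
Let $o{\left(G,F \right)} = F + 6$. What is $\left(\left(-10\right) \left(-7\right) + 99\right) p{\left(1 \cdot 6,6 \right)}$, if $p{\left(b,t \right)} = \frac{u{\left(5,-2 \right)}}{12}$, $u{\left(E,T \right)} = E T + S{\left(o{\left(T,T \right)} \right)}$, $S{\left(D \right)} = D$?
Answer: $- \frac{169}{2} \approx -84.5$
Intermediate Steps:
$o{\left(G,F \right)} = 6 + F$
$u{\left(E,T \right)} = 6 + T + E T$ ($u{\left(E,T \right)} = E T + \left(6 + T\right) = 6 + T + E T$)
$p{\left(b,t \right)} = - \frac{1}{2}$ ($p{\left(b,t \right)} = \frac{6 - 2 + 5 \left(-2\right)}{12} = \left(6 - 2 - 10\right) \frac{1}{12} = \left(-6\right) \frac{1}{12} = - \frac{1}{2}$)
$\left(\left(-10\right) \left(-7\right) + 99\right) p{\left(1 \cdot 6,6 \right)} = \left(\left(-10\right) \left(-7\right) + 99\right) \left(- \frac{1}{2}\right) = \left(70 + 99\right) \left(- \frac{1}{2}\right) = 169 \left(- \frac{1}{2}\right) = - \frac{169}{2}$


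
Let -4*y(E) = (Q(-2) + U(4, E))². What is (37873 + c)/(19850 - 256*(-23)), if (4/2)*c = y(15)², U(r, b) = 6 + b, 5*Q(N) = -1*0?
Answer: 1406417/823616 ≈ 1.7076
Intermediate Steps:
Q(N) = 0 (Q(N) = (-1*0)/5 = (⅕)*0 = 0)
y(E) = -(6 + E)²/4 (y(E) = -(0 + (6 + E))²/4 = -(6 + E)²/4)
c = 194481/32 (c = (-(6 + 15)²/4)²/2 = (-¼*21²)²/2 = (-¼*441)²/2 = (-441/4)²/2 = (½)*(194481/16) = 194481/32 ≈ 6077.5)
(37873 + c)/(19850 - 256*(-23)) = (37873 + 194481/32)/(19850 - 256*(-23)) = 1406417/(32*(19850 + 5888)) = (1406417/32)/25738 = (1406417/32)*(1/25738) = 1406417/823616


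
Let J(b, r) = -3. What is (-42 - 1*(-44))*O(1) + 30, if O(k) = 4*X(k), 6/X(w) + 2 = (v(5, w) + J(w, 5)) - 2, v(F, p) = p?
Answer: 22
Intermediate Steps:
X(w) = 6/(-7 + w) (X(w) = 6/(-2 + ((w - 3) - 2)) = 6/(-2 + ((-3 + w) - 2)) = 6/(-2 + (-5 + w)) = 6/(-7 + w))
O(k) = 24/(-7 + k) (O(k) = 4*(6/(-7 + k)) = 24/(-7 + k))
(-42 - 1*(-44))*O(1) + 30 = (-42 - 1*(-44))*(24/(-7 + 1)) + 30 = (-42 + 44)*(24/(-6)) + 30 = 2*(24*(-⅙)) + 30 = 2*(-4) + 30 = -8 + 30 = 22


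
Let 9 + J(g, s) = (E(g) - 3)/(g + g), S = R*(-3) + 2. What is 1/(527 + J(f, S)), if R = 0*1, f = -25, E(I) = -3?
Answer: 25/12953 ≈ 0.0019301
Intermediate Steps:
R = 0
S = 2 (S = 0*(-3) + 2 = 0 + 2 = 2)
J(g, s) = -9 - 3/g (J(g, s) = -9 + (-3 - 3)/(g + g) = -9 - 6*1/(2*g) = -9 - 3/g)
1/(527 + J(f, S)) = 1/(527 + (-9 - 3/(-25))) = 1/(527 + (-9 - 3*(-1/25))) = 1/(527 + (-9 + 3/25)) = 1/(527 - 222/25) = 1/(12953/25) = 25/12953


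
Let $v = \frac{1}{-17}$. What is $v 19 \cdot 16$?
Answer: $- \frac{304}{17} \approx -17.882$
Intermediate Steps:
$v = - \frac{1}{17} \approx -0.058824$
$v 19 \cdot 16 = \left(- \frac{1}{17}\right) 19 \cdot 16 = \left(- \frac{19}{17}\right) 16 = - \frac{304}{17}$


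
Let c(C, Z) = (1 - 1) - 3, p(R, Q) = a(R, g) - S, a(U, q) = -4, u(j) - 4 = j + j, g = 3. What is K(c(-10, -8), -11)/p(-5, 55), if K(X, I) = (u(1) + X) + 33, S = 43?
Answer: -36/47 ≈ -0.76596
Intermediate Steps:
u(j) = 4 + 2*j (u(j) = 4 + (j + j) = 4 + 2*j)
p(R, Q) = -47 (p(R, Q) = -4 - 1*43 = -4 - 43 = -47)
c(C, Z) = -3 (c(C, Z) = 0 - 3 = -3)
K(X, I) = 39 + X (K(X, I) = ((4 + 2*1) + X) + 33 = ((4 + 2) + X) + 33 = (6 + X) + 33 = 39 + X)
K(c(-10, -8), -11)/p(-5, 55) = (39 - 3)/(-47) = 36*(-1/47) = -36/47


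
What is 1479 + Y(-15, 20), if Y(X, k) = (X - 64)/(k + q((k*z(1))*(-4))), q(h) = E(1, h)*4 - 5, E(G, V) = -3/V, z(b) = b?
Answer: 446557/303 ≈ 1473.8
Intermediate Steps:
q(h) = -5 - 12/h (q(h) = -3/h*4 - 5 = -12/h - 5 = -5 - 12/h)
Y(X, k) = (-64 + X)/(-5 + k + 3/k) (Y(X, k) = (X - 64)/(k + (-5 - 12*(-1/(4*k)))) = (-64 + X)/(k + (-5 - 12*(-1/(4*k)))) = (-64 + X)/(k + (-5 - (-3)/k)) = (-64 + X)/(k + (-5 + 3/k)) = (-64 + X)/(-5 + k + 3/k))
1479 + Y(-15, 20) = 1479 + 20*(-64 - 15)/(3 + 20*(-5 + 20)) = 1479 + 20*(-79)/(3 + 20*15) = 1479 + 20*(-79)/(3 + 300) = 1479 + 20*(-79)/303 = 1479 + 20*(1/303)*(-79) = 1479 - 1580/303 = 446557/303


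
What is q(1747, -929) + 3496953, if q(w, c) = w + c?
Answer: 3497771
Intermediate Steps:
q(w, c) = c + w
q(1747, -929) + 3496953 = (-929 + 1747) + 3496953 = 818 + 3496953 = 3497771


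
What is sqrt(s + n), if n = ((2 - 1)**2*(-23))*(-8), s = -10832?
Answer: 22*I*sqrt(22) ≈ 103.19*I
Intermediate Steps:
n = 184 (n = (1**2*(-23))*(-8) = (1*(-23))*(-8) = -23*(-8) = 184)
sqrt(s + n) = sqrt(-10832 + 184) = sqrt(-10648) = 22*I*sqrt(22)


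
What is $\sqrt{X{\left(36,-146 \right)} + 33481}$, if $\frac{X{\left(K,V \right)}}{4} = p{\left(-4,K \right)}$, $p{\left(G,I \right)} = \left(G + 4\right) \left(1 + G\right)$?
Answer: $\sqrt{33481} \approx 182.98$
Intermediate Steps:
$p{\left(G,I \right)} = \left(1 + G\right) \left(4 + G\right)$ ($p{\left(G,I \right)} = \left(4 + G\right) \left(1 + G\right) = \left(1 + G\right) \left(4 + G\right)$)
$X{\left(K,V \right)} = 0$ ($X{\left(K,V \right)} = 4 \left(4 + \left(-4\right)^{2} + 5 \left(-4\right)\right) = 4 \left(4 + 16 - 20\right) = 4 \cdot 0 = 0$)
$\sqrt{X{\left(36,-146 \right)} + 33481} = \sqrt{0 + 33481} = \sqrt{33481}$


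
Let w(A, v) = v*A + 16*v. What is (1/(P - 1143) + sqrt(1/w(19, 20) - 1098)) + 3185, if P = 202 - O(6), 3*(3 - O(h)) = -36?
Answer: 3044859/956 + I*sqrt(5380193)/70 ≈ 3185.0 + 33.136*I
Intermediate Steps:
O(h) = 15 (O(h) = 3 - 1/3*(-36) = 3 + 12 = 15)
w(A, v) = 16*v + A*v (w(A, v) = A*v + 16*v = 16*v + A*v)
P = 187 (P = 202 - 1*15 = 202 - 15 = 187)
(1/(P - 1143) + sqrt(1/w(19, 20) - 1098)) + 3185 = (1/(187 - 1143) + sqrt(1/(20*(16 + 19)) - 1098)) + 3185 = (1/(-956) + sqrt(1/(20*35) - 1098)) + 3185 = (-1/956 + sqrt(1/700 - 1098)) + 3185 = (-1/956 + sqrt(-768599/700)) + 3185 = (-1/956 + I*sqrt(5380193)/70) + 3185 = 3044859/956 + I*sqrt(5380193)/70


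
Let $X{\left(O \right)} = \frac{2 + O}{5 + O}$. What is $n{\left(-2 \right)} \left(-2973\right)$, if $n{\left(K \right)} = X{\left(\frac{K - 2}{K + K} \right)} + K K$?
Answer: $- \frac{26757}{2} \approx -13379.0$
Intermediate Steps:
$X{\left(O \right)} = \frac{2 + O}{5 + O}$
$n{\left(K \right)} = K^{2} + \frac{2 + \frac{-2 + K}{2 K}}{5 + \frac{-2 + K}{2 K}}$ ($n{\left(K \right)} = \frac{2 + \frac{K - 2}{K + K}}{5 + \frac{K - 2}{K + K}} + K K = \frac{2 + \frac{-2 + K}{2 K}}{5 + \frac{-2 + K}{2 K}} + K^{2} = K^{2} + \frac{2 + \frac{-2 + K}{2 K}}{5 + \frac{-2 + K}{2 K}}$)
$n{\left(-2 \right)} \left(-2973\right) = \frac{-2 + 5 \left(-2\right) + \left(-2\right)^{2} \left(-2 + 11 \left(-2\right)\right)}{-2 + 11 \left(-2\right)} \left(-2973\right) = \frac{-2 - 10 + 4 \left(-2 - 22\right)}{-2 - 22} \left(-2973\right) = \frac{-2 - 10 + 4 \left(-24\right)}{-24} \left(-2973\right) = - \frac{-2 - 10 - 96}{24} \left(-2973\right) = \left(- \frac{1}{24}\right) \left(-108\right) \left(-2973\right) = \frac{9}{2} \left(-2973\right) = - \frac{26757}{2}$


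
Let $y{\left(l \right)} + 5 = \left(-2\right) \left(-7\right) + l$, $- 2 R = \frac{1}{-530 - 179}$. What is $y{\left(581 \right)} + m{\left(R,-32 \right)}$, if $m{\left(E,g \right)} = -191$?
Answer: $399$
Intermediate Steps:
$R = \frac{1}{1418}$ ($R = - \frac{1}{2 \left(-530 - 179\right)} = - \frac{1}{2 \left(-709\right)} = \left(- \frac{1}{2}\right) \left(- \frac{1}{709}\right) = \frac{1}{1418} \approx 0.00070522$)
$y{\left(l \right)} = 9 + l$ ($y{\left(l \right)} = -5 + \left(\left(-2\right) \left(-7\right) + l\right) = -5 + \left(14 + l\right) = 9 + l$)
$y{\left(581 \right)} + m{\left(R,-32 \right)} = \left(9 + 581\right) - 191 = 590 - 191 = 399$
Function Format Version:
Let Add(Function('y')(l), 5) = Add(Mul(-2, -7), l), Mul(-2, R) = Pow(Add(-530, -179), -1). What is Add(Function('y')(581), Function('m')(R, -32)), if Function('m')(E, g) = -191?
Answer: 399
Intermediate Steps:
R = Rational(1, 1418) (R = Mul(Rational(-1, 2), Pow(Add(-530, -179), -1)) = Mul(Rational(-1, 2), Pow(-709, -1)) = Mul(Rational(-1, 2), Rational(-1, 709)) = Rational(1, 1418) ≈ 0.00070522)
Function('y')(l) = Add(9, l) (Function('y')(l) = Add(-5, Add(Mul(-2, -7), l)) = Add(-5, Add(14, l)) = Add(9, l))
Add(Function('y')(581), Function('m')(R, -32)) = Add(Add(9, 581), -191) = Add(590, -191) = 399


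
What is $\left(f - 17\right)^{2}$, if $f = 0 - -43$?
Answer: $676$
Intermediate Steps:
$f = 43$ ($f = 0 + 43 = 43$)
$\left(f - 17\right)^{2} = \left(43 - 17\right)^{2} = 26^{2} = 676$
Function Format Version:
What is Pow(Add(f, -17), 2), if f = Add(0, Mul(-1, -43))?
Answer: 676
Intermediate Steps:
f = 43 (f = Add(0, 43) = 43)
Pow(Add(f, -17), 2) = Pow(Add(43, -17), 2) = Pow(26, 2) = 676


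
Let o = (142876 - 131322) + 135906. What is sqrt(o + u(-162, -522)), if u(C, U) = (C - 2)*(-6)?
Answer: 2*sqrt(37111) ≈ 385.28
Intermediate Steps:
u(C, U) = 12 - 6*C (u(C, U) = (-2 + C)*(-6) = 12 - 6*C)
o = 147460 (o = 11554 + 135906 = 147460)
sqrt(o + u(-162, -522)) = sqrt(147460 + (12 - 6*(-162))) = sqrt(147460 + (12 + 972)) = sqrt(147460 + 984) = sqrt(148444) = 2*sqrt(37111)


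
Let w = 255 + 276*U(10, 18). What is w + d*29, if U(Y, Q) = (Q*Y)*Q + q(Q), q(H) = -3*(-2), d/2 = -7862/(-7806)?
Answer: 3497905351/3903 ≈ 8.9621e+5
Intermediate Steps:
d = 7862/3903 (d = 2*(-7862/(-7806)) = 2*(-7862*(-1/7806)) = 2*(3931/3903) = 7862/3903 ≈ 2.0143)
q(H) = 6
U(Y, Q) = 6 + Y*Q**2 (U(Y, Q) = (Q*Y)*Q + 6 = Y*Q**2 + 6 = 6 + Y*Q**2)
w = 896151 (w = 255 + 276*(6 + 10*18**2) = 255 + 276*(6 + 10*324) = 255 + 276*(6 + 3240) = 255 + 276*3246 = 255 + 895896 = 896151)
w + d*29 = 896151 + (7862/3903)*29 = 896151 + 227998/3903 = 3497905351/3903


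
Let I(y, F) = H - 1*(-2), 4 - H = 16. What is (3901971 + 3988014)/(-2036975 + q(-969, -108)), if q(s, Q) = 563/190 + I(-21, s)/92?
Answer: -17239617225/4450784138 ≈ -3.8734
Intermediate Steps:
H = -12 (H = 4 - 1*16 = 4 - 16 = -12)
I(y, F) = -10 (I(y, F) = -12 - 1*(-2) = -12 + 2 = -10)
q(s, Q) = 6237/2185 (q(s, Q) = 563/190 - 10/92 = 563*(1/190) - 10*1/92 = 563/190 - 5/46 = 6237/2185)
(3901971 + 3988014)/(-2036975 + q(-969, -108)) = (3901971 + 3988014)/(-2036975 + 6237/2185) = 7889985/(-4450784138/2185) = 7889985*(-2185/4450784138) = -17239617225/4450784138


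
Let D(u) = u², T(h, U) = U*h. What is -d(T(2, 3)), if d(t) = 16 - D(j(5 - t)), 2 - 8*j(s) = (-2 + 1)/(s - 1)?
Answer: -4087/256 ≈ -15.965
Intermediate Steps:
j(s) = ¼ + 1/(8*(-1 + s)) (j(s) = ¼ - (-2 + 1)/(8*(s - 1)) = ¼ - (-1)/(8*(-1 + s)) = ¼ + 1/(8*(-1 + s)))
d(t) = 16 - (9 - 2*t)²/(64*(4 - t)²) (d(t) = 16 - ((-1 + 2*(5 - t))/(8*(-1 + (5 - t))))² = 16 - ((-1 + (10 - 2*t))/(8*(4 - t)))² = 16 - ((9 - 2*t)/(8*(4 - t)))² = 16 - (9 - 2*t)²/(64*(4 - t)²))
-d(T(2, 3)) = -(16 - (-9 + 2*(3*2))²/(64*(-4 + 3*2)²)) = -(16 - (-9 + 2*6)²/(64*(-4 + 6)²)) = -(16 - 1/64*(-9 + 12)²/2²) = -(16 - 1/64*3²*¼) = -(16 - 1/64*9*¼) = -(16 - 9/256) = -1*4087/256 = -4087/256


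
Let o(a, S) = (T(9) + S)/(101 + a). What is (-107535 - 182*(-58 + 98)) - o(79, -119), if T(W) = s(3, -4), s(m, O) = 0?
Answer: -20666581/180 ≈ -1.1481e+5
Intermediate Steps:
T(W) = 0
o(a, S) = S/(101 + a) (o(a, S) = (0 + S)/(101 + a) = S/(101 + a))
(-107535 - 182*(-58 + 98)) - o(79, -119) = (-107535 - 182*(-58 + 98)) - (-119)/(101 + 79) = (-107535 - 182*40) - (-119)/180 = (-107535 - 7280) - (-119)/180 = -114815 - 1*(-119/180) = -114815 + 119/180 = -20666581/180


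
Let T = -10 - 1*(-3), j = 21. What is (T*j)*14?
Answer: -2058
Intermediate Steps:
T = -7 (T = -10 + 3 = -7)
(T*j)*14 = -7*21*14 = -147*14 = -2058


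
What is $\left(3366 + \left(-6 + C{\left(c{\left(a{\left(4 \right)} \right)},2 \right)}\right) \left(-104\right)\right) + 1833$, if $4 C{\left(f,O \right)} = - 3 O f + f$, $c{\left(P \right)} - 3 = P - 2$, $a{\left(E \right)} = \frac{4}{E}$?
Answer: $6083$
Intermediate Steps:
$c{\left(P \right)} = 1 + P$ ($c{\left(P \right)} = 3 + \left(P - 2\right) = 3 + \left(-2 + P\right) = 1 + P$)
$C{\left(f,O \right)} = \frac{f}{4} - \frac{3 O f}{4}$ ($C{\left(f,O \right)} = \frac{- 3 O f + f}{4} = \frac{f - 3 O f}{4} = \frac{f}{4} - \frac{3 O f}{4}$)
$\left(3366 + \left(-6 + C{\left(c{\left(a{\left(4 \right)} \right)},2 \right)}\right) \left(-104\right)\right) + 1833 = \left(3366 + \left(-6 + \frac{\left(1 + \frac{4}{4}\right) \left(1 - 6\right)}{4}\right) \left(-104\right)\right) + 1833 = \left(3366 + \left(-6 + \frac{\left(1 + 4 \cdot \frac{1}{4}\right) \left(1 - 6\right)}{4}\right) \left(-104\right)\right) + 1833 = \left(3366 + \left(-6 + \frac{1}{4} \left(1 + 1\right) \left(-5\right)\right) \left(-104\right)\right) + 1833 = \left(3366 + \left(-6 + \frac{1}{4} \cdot 2 \left(-5\right)\right) \left(-104\right)\right) + 1833 = \left(3366 + \left(-6 - \frac{5}{2}\right) \left(-104\right)\right) + 1833 = \left(3366 - -884\right) + 1833 = \left(3366 + 884\right) + 1833 = 4250 + 1833 = 6083$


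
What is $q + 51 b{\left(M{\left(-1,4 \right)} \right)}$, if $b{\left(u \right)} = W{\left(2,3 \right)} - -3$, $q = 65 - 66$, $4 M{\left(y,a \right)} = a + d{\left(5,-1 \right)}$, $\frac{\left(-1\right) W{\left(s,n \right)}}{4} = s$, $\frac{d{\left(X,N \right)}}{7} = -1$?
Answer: $-256$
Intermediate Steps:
$d{\left(X,N \right)} = -7$ ($d{\left(X,N \right)} = 7 \left(-1\right) = -7$)
$W{\left(s,n \right)} = - 4 s$
$M{\left(y,a \right)} = - \frac{7}{4} + \frac{a}{4}$ ($M{\left(y,a \right)} = \frac{a - 7}{4} = \frac{-7 + a}{4} = - \frac{7}{4} + \frac{a}{4}$)
$q = -1$ ($q = 65 - 66 = -1$)
$b{\left(u \right)} = -5$ ($b{\left(u \right)} = \left(-4\right) 2 - -3 = -8 + 3 = -5$)
$q + 51 b{\left(M{\left(-1,4 \right)} \right)} = -1 + 51 \left(-5\right) = -1 - 255 = -256$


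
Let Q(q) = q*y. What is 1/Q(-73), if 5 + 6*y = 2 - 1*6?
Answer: 2/219 ≈ 0.0091324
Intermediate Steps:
y = -3/2 (y = -5/6 + (2 - 1*6)/6 = -5/6 + (2 - 6)/6 = -5/6 + (1/6)*(-4) = -5/6 - 2/3 = -3/2 ≈ -1.5000)
Q(q) = -3*q/2 (Q(q) = q*(-3/2) = -3*q/2)
1/Q(-73) = 1/(-3/2*(-73)) = 1/(219/2) = 2/219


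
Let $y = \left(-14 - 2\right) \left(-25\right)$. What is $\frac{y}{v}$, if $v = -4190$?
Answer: $- \frac{40}{419} \approx -0.095465$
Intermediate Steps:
$y = 400$ ($y = \left(-16\right) \left(-25\right) = 400$)
$\frac{y}{v} = \frac{400}{-4190} = 400 \left(- \frac{1}{4190}\right) = - \frac{40}{419}$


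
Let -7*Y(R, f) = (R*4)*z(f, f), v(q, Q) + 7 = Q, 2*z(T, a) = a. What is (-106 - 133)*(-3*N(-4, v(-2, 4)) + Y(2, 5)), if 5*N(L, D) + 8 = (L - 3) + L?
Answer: -71461/35 ≈ -2041.7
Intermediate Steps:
z(T, a) = a/2
v(q, Q) = -7 + Q
Y(R, f) = -2*R*f/7 (Y(R, f) = -R*4*f/2/7 = -4*R*f/2/7 = -2*R*f/7)
N(L, D) = -11/5 + 2*L/5 (N(L, D) = -8/5 + ((L - 3) + L)/5 = -8/5 + ((-3 + L) + L)/5 = -8/5 + (-3 + 2*L)/5 = -8/5 + (-⅗ + 2*L/5) = -11/5 + 2*L/5)
(-106 - 133)*(-3*N(-4, v(-2, 4)) + Y(2, 5)) = (-106 - 133)*(-3*(-11/5 + (⅖)*(-4)) - 2/7*2*5) = -239*(-3*(-11/5 - 8/5) - 20/7) = -239*(-3*(-19/5) - 20/7) = -239*(57/5 - 20/7) = -239*299/35 = -71461/35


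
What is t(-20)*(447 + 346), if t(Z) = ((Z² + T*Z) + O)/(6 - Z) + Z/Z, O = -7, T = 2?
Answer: 23119/2 ≈ 11560.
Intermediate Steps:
t(Z) = 1 + (-7 + Z² + 2*Z)/(6 - Z) (t(Z) = ((Z² + 2*Z) - 7)/(6 - Z) + Z/Z = (-7 + Z² + 2*Z)/(6 - Z) + 1 = 1 + (-7 + Z² + 2*Z)/(6 - Z))
t(-20)*(447 + 346) = ((1 - 1*(-20) - 1*(-20)²)/(-6 - 20))*(447 + 346) = ((1 + 20 - 1*400)/(-26))*793 = -(1 + 20 - 400)/26*793 = -1/26*(-379)*793 = (379/26)*793 = 23119/2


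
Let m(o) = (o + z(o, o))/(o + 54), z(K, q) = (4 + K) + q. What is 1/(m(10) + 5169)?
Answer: 32/165425 ≈ 0.00019344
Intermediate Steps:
z(K, q) = 4 + K + q
m(o) = (4 + 3*o)/(54 + o) (m(o) = (o + (4 + o + o))/(o + 54) = (o + (4 + 2*o))/(54 + o) = (4 + 3*o)/(54 + o))
1/(m(10) + 5169) = 1/((4 + 3*10)/(54 + 10) + 5169) = 1/((4 + 30)/64 + 5169) = 1/((1/64)*34 + 5169) = 1/(17/32 + 5169) = 1/(165425/32) = 32/165425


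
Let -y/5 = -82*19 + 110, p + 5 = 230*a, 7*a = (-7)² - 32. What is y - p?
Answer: 46805/7 ≈ 6686.4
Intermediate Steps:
a = 17/7 (a = ((-7)² - 32)/7 = (49 - 32)/7 = (⅐)*17 = 17/7 ≈ 2.4286)
p = 3875/7 (p = -5 + 230*(17/7) = -5 + 3910/7 = 3875/7 ≈ 553.57)
y = 7240 (y = -5*(-82*19 + 110) = -5*(-1558 + 110) = -5*(-1448) = 7240)
y - p = 7240 - 1*3875/7 = 7240 - 3875/7 = 46805/7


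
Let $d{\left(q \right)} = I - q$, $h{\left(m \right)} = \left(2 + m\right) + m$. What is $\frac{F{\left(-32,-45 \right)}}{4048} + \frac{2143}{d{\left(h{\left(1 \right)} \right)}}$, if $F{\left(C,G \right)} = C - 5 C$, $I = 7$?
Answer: $\frac{542203}{759} \approx 714.37$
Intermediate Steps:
$h{\left(m \right)} = 2 + 2 m$
$F{\left(C,G \right)} = - 4 C$
$d{\left(q \right)} = 7 - q$
$\frac{F{\left(-32,-45 \right)}}{4048} + \frac{2143}{d{\left(h{\left(1 \right)} \right)}} = \frac{\left(-4\right) \left(-32\right)}{4048} + \frac{2143}{7 - \left(2 + 2 \cdot 1\right)} = 128 \cdot \frac{1}{4048} + \frac{2143}{7 - \left(2 + 2\right)} = \frac{8}{253} + \frac{2143}{7 - 4} = \frac{8}{253} + \frac{2143}{3} = \frac{542203}{759}$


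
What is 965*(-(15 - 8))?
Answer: -6755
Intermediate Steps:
965*(-(15 - 8)) = 965*(-1*7) = 965*(-7) = -6755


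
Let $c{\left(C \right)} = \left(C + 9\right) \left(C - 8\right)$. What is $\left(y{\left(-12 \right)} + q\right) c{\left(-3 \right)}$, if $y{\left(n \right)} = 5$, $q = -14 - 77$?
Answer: $5676$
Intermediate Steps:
$q = -91$ ($q = -14 - 77 = -91$)
$c{\left(C \right)} = \left(-8 + C\right) \left(9 + C\right)$ ($c{\left(C \right)} = \left(9 + C\right) \left(-8 + C\right) = \left(-8 + C\right) \left(9 + C\right)$)
$\left(y{\left(-12 \right)} + q\right) c{\left(-3 \right)} = \left(5 - 91\right) \left(-72 - 3 + \left(-3\right)^{2}\right) = - 86 \left(-72 - 3 + 9\right) = \left(-86\right) \left(-66\right) = 5676$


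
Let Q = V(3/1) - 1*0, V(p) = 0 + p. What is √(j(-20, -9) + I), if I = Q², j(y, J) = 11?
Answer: 2*√5 ≈ 4.4721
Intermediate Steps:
V(p) = p
Q = 3 (Q = 3/1 - 1*0 = 3*1 + 0 = 3 + 0 = 3)
I = 9 (I = 3² = 9)
√(j(-20, -9) + I) = √(11 + 9) = √20 = 2*√5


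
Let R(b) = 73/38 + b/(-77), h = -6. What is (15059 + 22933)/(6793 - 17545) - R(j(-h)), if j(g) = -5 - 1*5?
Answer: -74697/13376 ≈ -5.5844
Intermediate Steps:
j(g) = -10 (j(g) = -5 - 5 = -10)
R(b) = 73/38 - b/77 (R(b) = 73*(1/38) + b*(-1/77) = 73/38 - b/77)
(15059 + 22933)/(6793 - 17545) - R(j(-h)) = (15059 + 22933)/(6793 - 17545) - (73/38 - 1/77*(-10)) = 37992/(-10752) - (73/38 + 10/77) = 37992*(-1/10752) - 1*6001/2926 = -1583/448 - 6001/2926 = -74697/13376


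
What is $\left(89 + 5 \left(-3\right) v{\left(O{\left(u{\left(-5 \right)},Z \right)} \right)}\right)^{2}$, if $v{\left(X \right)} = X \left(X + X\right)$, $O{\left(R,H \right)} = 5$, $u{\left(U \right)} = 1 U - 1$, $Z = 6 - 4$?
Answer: $436921$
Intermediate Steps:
$Z = 2$
$u{\left(U \right)} = -1 + U$ ($u{\left(U \right)} = U - 1 = -1 + U$)
$v{\left(X \right)} = 2 X^{2}$ ($v{\left(X \right)} = X 2 X = 2 X^{2}$)
$\left(89 + 5 \left(-3\right) v{\left(O{\left(u{\left(-5 \right)},Z \right)} \right)}\right)^{2} = \left(89 + 5 \left(-3\right) 2 \cdot 5^{2}\right)^{2} = \left(89 - 15 \cdot 2 \cdot 25\right)^{2} = \left(89 - 750\right)^{2} = \left(-661\right)^{2} = 436921$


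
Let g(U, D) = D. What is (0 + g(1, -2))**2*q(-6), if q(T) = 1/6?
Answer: 2/3 ≈ 0.66667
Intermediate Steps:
q(T) = 1/6 (q(T) = 1*(1/6) = 1/6)
(0 + g(1, -2))**2*q(-6) = (0 - 2)**2*(1/6) = (-2)**2*(1/6) = 4*(1/6) = 2/3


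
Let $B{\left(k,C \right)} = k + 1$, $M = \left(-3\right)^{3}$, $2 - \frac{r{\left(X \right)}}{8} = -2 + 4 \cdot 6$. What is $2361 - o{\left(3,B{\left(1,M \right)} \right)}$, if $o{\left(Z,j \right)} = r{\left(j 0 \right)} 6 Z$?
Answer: $5241$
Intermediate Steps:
$r{\left(X \right)} = -160$ ($r{\left(X \right)} = 16 - 8 \left(-2 + 4 \cdot 6\right) = 16 - 8 \left(-2 + 24\right) = 16 - 176 = -160$)
$M = -27$
$B{\left(k,C \right)} = 1 + k$
$o{\left(Z,j \right)} = - 960 Z$ ($o{\left(Z,j \right)} = \left(-160\right) 6 Z = - 960 Z$)
$2361 - o{\left(3,B{\left(1,M \right)} \right)} = 2361 - \left(-960\right) 3 = 2361 - -2880 = 2361 + 2880 = 5241$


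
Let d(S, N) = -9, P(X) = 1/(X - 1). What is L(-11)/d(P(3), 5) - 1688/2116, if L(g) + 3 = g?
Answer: 3608/4761 ≈ 0.75782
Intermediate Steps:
P(X) = 1/(-1 + X)
L(g) = -3 + g
L(-11)/d(P(3), 5) - 1688/2116 = (-3 - 11)/(-9) - 1688/2116 = -14*(-1/9) - 1688*1/2116 = 14/9 - 422/529 = 3608/4761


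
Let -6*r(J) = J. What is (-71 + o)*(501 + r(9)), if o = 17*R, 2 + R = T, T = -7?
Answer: -111888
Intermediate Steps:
R = -9 (R = -2 - 7 = -9)
r(J) = -J/6
o = -153 (o = 17*(-9) = -153)
(-71 + o)*(501 + r(9)) = (-71 - 153)*(501 - ⅙*9) = -224*(501 - 3/2) = -224*999/2 = -111888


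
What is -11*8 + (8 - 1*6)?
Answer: -86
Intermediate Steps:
-11*8 + (8 - 1*6) = -88 + (8 - 6) = -88 + 2 = -86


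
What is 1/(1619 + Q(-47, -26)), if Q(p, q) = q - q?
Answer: 1/1619 ≈ 0.00061767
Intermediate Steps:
Q(p, q) = 0
1/(1619 + Q(-47, -26)) = 1/(1619 + 0) = 1/1619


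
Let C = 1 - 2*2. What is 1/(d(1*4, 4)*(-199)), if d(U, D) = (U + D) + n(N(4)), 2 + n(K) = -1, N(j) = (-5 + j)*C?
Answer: -1/995 ≈ -0.0010050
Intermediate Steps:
C = -3 (C = 1 - 4 = -3)
N(j) = 15 - 3*j (N(j) = (-5 + j)*(-3) = 15 - 3*j)
n(K) = -3 (n(K) = -2 - 1 = -3)
d(U, D) = -3 + D + U (d(U, D) = (U + D) - 3 = (D + U) - 3 = -3 + D + U)
1/(d(1*4, 4)*(-199)) = 1/((-3 + 4 + 1*4)*(-199)) = 1/((-3 + 4 + 4)*(-199)) = 1/(5*(-199)) = 1/(-995) = -1/995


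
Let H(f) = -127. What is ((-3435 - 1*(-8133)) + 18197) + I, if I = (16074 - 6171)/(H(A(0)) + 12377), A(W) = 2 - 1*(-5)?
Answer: 280473653/12250 ≈ 22896.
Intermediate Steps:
A(W) = 7 (A(W) = 2 + 5 = 7)
I = 9903/12250 (I = (16074 - 6171)/(-127 + 12377) = 9903/12250 ≈ 0.80841)
((-3435 - 1*(-8133)) + 18197) + I = ((-3435 - 1*(-8133)) + 18197) + 9903/12250 = ((-3435 + 8133) + 18197) + 9903/12250 = (4698 + 18197) + 9903/12250 = 22895 + 9903/12250 = 280473653/12250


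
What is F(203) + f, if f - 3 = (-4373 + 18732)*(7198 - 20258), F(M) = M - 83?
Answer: -187528417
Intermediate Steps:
F(M) = -83 + M
f = -187528537 (f = 3 + (-4373 + 18732)*(7198 - 20258) = 3 + 14359*(-13060) = 3 - 187528540 = -187528537)
F(203) + f = (-83 + 203) - 187528537 = 120 - 187528537 = -187528417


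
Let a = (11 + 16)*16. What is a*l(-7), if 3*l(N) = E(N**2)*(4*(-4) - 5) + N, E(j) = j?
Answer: -149184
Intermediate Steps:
l(N) = -7*N**2 + N/3 (l(N) = (N**2*(4*(-4) - 5) + N)/3 = (N**2*(-16 - 5) + N)/3 = (N**2*(-21) + N)/3 = (-21*N**2 + N)/3 = (N - 21*N**2)/3 = -7*N**2 + N/3)
a = 432 (a = 27*16 = 432)
a*l(-7) = 432*((1/3)*(-7)*(1 - 21*(-7))) = 432*((1/3)*(-7)*(1 + 147)) = 432*((1/3)*(-7)*148) = 432*(-1036/3) = -149184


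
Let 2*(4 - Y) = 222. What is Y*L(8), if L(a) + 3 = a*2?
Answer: -1391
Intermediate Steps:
Y = -107 (Y = 4 - ½*222 = 4 - 111 = -107)
L(a) = -3 + 2*a (L(a) = -3 + a*2 = -3 + 2*a)
Y*L(8) = -107*(-3 + 2*8) = -107*(-3 + 16) = -107*13 = -1391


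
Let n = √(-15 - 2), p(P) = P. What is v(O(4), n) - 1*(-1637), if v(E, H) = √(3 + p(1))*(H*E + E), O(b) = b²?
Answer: 1669 + 32*I*√17 ≈ 1669.0 + 131.94*I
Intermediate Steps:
n = I*√17 (n = √(-17) = I*√17 ≈ 4.1231*I)
v(E, H) = 2*E + 2*E*H (v(E, H) = √(3 + 1)*(H*E + E) = √4*(E*H + E) = 2*(E + E*H) = 2*E + 2*E*H)
v(O(4), n) - 1*(-1637) = 2*4²*(1 + I*√17) - 1*(-1637) = 2*16*(1 + I*√17) + 1637 = (32 + 32*I*√17) + 1637 = 1669 + 32*I*√17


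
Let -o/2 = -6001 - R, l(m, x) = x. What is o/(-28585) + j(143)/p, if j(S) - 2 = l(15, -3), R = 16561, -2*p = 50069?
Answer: -2259256386/1431222365 ≈ -1.5786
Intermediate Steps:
p = -50069/2 (p = -1/2*50069 = -50069/2 ≈ -25035.)
j(S) = -1 (j(S) = 2 - 3 = -1)
o = 45124 (o = -2*(-6001 - 1*16561) = -2*(-6001 - 16561) = -2*(-22562) = 45124)
o/(-28585) + j(143)/p = 45124/(-28585) - 1/(-50069/2) = 45124*(-1/28585) - 1*(-2/50069) = -45124/28585 + 2/50069 = -2259256386/1431222365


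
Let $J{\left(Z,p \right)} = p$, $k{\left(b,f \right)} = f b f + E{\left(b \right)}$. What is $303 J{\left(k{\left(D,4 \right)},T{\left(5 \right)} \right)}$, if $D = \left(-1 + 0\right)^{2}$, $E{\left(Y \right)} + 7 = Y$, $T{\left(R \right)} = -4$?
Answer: $-1212$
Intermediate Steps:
$E{\left(Y \right)} = -7 + Y$
$D = 1$ ($D = \left(-1\right)^{2} = 1$)
$k{\left(b,f \right)} = -7 + b + b f^{2}$ ($k{\left(b,f \right)} = f b f + \left(-7 + b\right) = b f f + \left(-7 + b\right) = b f^{2} + \left(-7 + b\right) = -7 + b + b f^{2}$)
$303 J{\left(k{\left(D,4 \right)},T{\left(5 \right)} \right)} = 303 \left(-4\right) = -1212$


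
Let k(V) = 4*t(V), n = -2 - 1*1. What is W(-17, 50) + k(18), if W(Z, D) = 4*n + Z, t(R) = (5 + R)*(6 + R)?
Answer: 2179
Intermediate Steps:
n = -3 (n = -2 - 1 = -3)
k(V) = 120 + 4*V² + 44*V (k(V) = 4*(30 + V² + 11*V) = 120 + 4*V² + 44*V)
W(Z, D) = -12 + Z (W(Z, D) = 4*(-3) + Z = -12 + Z)
W(-17, 50) + k(18) = (-12 - 17) + (120 + 4*18² + 44*18) = -29 + (120 + 4*324 + 792) = -29 + (120 + 1296 + 792) = -29 + 2208 = 2179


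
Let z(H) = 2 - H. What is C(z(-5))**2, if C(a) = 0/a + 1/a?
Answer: 1/49 ≈ 0.020408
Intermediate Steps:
C(a) = 1/a (C(a) = 0 + 1/a = 1/a)
C(z(-5))**2 = (1/(2 - 1*(-5)))**2 = (1/(2 + 5))**2 = (1/7)**2 = 1/49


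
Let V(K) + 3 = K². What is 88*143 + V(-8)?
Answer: 12645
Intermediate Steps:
V(K) = -3 + K²
88*143 + V(-8) = 88*143 + (-3 + (-8)²) = 12584 + (-3 + 64) = 12584 + 61 = 12645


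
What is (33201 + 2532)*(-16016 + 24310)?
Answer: 296369502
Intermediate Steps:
(33201 + 2532)*(-16016 + 24310) = 35733*8294 = 296369502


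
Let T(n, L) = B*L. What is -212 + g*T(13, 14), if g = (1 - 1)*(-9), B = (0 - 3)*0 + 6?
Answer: -212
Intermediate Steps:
B = 6 (B = -3*0 + 6 = 0 + 6 = 6)
T(n, L) = 6*L
g = 0 (g = 0*(-9) = 0)
-212 + g*T(13, 14) = -212 + 0*(6*14) = -212 + 0*84 = -212 + 0 = -212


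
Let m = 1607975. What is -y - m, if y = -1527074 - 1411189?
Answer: 1330288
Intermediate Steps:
y = -2938263
-y - m = -1*(-2938263) - 1*1607975 = 2938263 - 1607975 = 1330288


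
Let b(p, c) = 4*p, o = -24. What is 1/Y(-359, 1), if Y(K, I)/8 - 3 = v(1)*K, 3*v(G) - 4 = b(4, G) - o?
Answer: -3/126296 ≈ -2.3754e-5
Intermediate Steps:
v(G) = 44/3 (v(G) = 4/3 + (4*4 - 1*(-24))/3 = 4/3 + (16 + 24)/3 = 4/3 + (1/3)*40 = 4/3 + 40/3 = 44/3)
Y(K, I) = 24 + 352*K/3 (Y(K, I) = 24 + 8*(44*K/3) = 24 + 352*K/3)
1/Y(-359, 1) = 1/(24 + (352/3)*(-359)) = 1/(24 - 126368/3) = 1/(-126296/3) = -3/126296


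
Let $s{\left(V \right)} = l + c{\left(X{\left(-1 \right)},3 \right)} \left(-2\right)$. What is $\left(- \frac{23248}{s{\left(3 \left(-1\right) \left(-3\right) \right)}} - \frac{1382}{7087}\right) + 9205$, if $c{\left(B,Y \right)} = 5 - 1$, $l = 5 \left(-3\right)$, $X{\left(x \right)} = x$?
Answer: $\frac{1665150995}{163001} \approx 10216.0$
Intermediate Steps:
$l = -15$
$c{\left(B,Y \right)} = 4$ ($c{\left(B,Y \right)} = 5 - 1 = 4$)
$s{\left(V \right)} = -23$ ($s{\left(V \right)} = -15 + 4 \left(-2\right) = -15 - 8 = -23$)
$\left(- \frac{23248}{s{\left(3 \left(-1\right) \left(-3\right) \right)}} - \frac{1382}{7087}\right) + 9205 = \left(- \frac{23248}{-23} - \frac{1382}{7087}\right) + 9205 = \left(\left(-23248\right) \left(- \frac{1}{23}\right) - \frac{1382}{7087}\right) + 9205 = \left(\frac{23248}{23} - \frac{1382}{7087}\right) + 9205 = \frac{164726790}{163001} + 9205 = \frac{1665150995}{163001}$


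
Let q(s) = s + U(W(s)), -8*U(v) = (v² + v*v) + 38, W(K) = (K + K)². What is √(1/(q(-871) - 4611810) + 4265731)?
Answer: √40191841156881102779016365478655/3069532373613 ≈ 2065.4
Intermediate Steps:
W(K) = 4*K² (W(K) = (2*K)² = 4*K²)
U(v) = -19/4 - v²/4 (U(v) = -((v² + v*v) + 38)/8 = -((v² + v²) + 38)/8 = -(2*v² + 38)/8 = -(38 + 2*v²)/8 = -19/4 - v²/4)
q(s) = -19/4 + s - 4*s⁴ (q(s) = s + (-19/4 - 16*s⁴/4) = s + (-19/4 - 4*s⁴) = -19/4 + s - 4*s⁴)
√(1/(q(-871) - 4611810) + 4265731) = √(1/((-19/4 - 871 - 4*(-871)⁴) - 4611810) + 4265731) = √(1/((-19/4 - 871 - 4*575536166881) - 4611810) + 4265731) = √(1/((-19/4 - 871 - 2302144667524) - 4611810) + 4265731) = √(1/(-9208578673599/4 - 4611810) + 4265731) = √(1/(-9208597120839/4) + 4265731) = √(-4/9208597120839 + 4265731) = √(39281398204873668305/9208597120839) = √40191841156881102779016365478655/3069532373613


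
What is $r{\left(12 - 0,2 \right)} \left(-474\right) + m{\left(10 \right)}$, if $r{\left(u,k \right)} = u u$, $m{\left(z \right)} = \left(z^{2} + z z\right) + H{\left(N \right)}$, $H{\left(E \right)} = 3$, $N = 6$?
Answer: $-68053$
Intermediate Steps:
$m{\left(z \right)} = 3 + 2 z^{2}$ ($m{\left(z \right)} = \left(z^{2} + z z\right) + 3 = \left(z^{2} + z^{2}\right) + 3 = 2 z^{2} + 3 = 3 + 2 z^{2}$)
$r{\left(u,k \right)} = u^{2}$
$r{\left(12 - 0,2 \right)} \left(-474\right) + m{\left(10 \right)} = \left(12 - 0\right)^{2} \left(-474\right) + \left(3 + 2 \cdot 10^{2}\right) = \left(12 + 0\right)^{2} \left(-474\right) + \left(3 + 2 \cdot 100\right) = 12^{2} \left(-474\right) + \left(3 + 200\right) = 144 \left(-474\right) + 203 = -68256 + 203 = -68053$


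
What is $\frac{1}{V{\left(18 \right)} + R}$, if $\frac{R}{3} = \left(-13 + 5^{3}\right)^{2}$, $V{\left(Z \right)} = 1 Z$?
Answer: $\frac{1}{37650} \approx 2.656 \cdot 10^{-5}$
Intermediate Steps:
$V{\left(Z \right)} = Z$
$R = 37632$ ($R = 3 \left(-13 + 5^{3}\right)^{2} = 3 \left(-13 + 125\right)^{2} = 3 \cdot 112^{2} = 3 \cdot 12544 = 37632$)
$\frac{1}{V{\left(18 \right)} + R} = \frac{1}{18 + 37632} = \frac{1}{37650}$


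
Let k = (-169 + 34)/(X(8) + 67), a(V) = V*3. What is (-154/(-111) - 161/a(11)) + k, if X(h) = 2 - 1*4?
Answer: -29462/5291 ≈ -5.5683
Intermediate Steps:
a(V) = 3*V
X(h) = -2 (X(h) = 2 - 4 = -2)
k = -27/13 (k = (-169 + 34)/(-2 + 67) = -135/65 = -135*1/65 = -27/13 ≈ -2.0769)
(-154/(-111) - 161/a(11)) + k = (-154/(-111) - 161/(3*11)) - 27/13 = (-154*(-1/111) - 161/33) - 27/13 = (154/111 - 161*1/33) - 27/13 = (154/111 - 161/33) - 27/13 = -1421/407 - 27/13 = -29462/5291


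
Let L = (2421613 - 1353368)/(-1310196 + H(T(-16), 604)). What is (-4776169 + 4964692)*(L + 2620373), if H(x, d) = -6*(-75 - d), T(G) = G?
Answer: 215074940986356501/435374 ≈ 4.9400e+11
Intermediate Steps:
H(x, d) = 450 + 6*d
L = -1068245/1306122 (L = (2421613 - 1353368)/(-1310196 + (450 + 6*604)) = 1068245/(-1310196 + (450 + 3624)) = 1068245/(-1310196 + 4074) = 1068245/(-1306122) = 1068245*(-1/1306122) = -1068245/1306122 ≈ -0.81787)
(-4776169 + 4964692)*(L + 2620373) = (-4776169 + 4964692)*(-1068245/1306122 + 2620373) = 188523*(3422525755261/1306122) = 215074940986356501/435374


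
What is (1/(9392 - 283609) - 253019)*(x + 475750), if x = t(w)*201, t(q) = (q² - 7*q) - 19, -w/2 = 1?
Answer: -32994593562907076/274217 ≈ -1.2032e+11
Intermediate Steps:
w = -2 (w = -2*1 = -2)
t(q) = -19 + q² - 7*q
x = -201 (x = (-19 + (-2)² - 7*(-2))*201 = (-19 + 4 + 14)*201 = -1*201 = -201)
(1/(9392 - 283609) - 253019)*(x + 475750) = (1/(9392 - 283609) - 253019)*(-201 + 475750) = (1/(-274217) - 253019)*475549 = (-1/274217 - 253019)*475549 = -69382111124/274217*475549 = -32994593562907076/274217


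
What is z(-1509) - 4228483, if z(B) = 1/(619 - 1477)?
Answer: -3628038415/858 ≈ -4.2285e+6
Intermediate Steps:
z(B) = -1/858 (z(B) = 1/(-858) = -1/858)
z(-1509) - 4228483 = -1/858 - 4228483 = -3628038415/858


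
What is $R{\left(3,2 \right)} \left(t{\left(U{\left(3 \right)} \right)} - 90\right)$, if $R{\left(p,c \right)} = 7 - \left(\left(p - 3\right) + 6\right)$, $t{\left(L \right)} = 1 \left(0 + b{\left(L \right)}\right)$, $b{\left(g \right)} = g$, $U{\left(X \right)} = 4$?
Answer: $-86$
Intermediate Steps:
$t{\left(L \right)} = L$ ($t{\left(L \right)} = 1 \left(0 + L\right) = 1 L = L$)
$R{\left(p,c \right)} = 4 - p$ ($R{\left(p,c \right)} = 7 - \left(\left(-3 + p\right) + 6\right) = 7 - \left(3 + p\right) = 4 - p$)
$R{\left(3,2 \right)} \left(t{\left(U{\left(3 \right)} \right)} - 90\right) = \left(4 - 3\right) \left(4 - 90\right) = \left(4 - 3\right) \left(-86\right) = 1 \left(-86\right) = -86$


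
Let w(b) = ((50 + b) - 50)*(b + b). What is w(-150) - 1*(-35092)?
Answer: 80092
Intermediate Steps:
w(b) = 2*b² (w(b) = b*(2*b) = 2*b²)
w(-150) - 1*(-35092) = 2*(-150)² - 1*(-35092) = 2*22500 + 35092 = 45000 + 35092 = 80092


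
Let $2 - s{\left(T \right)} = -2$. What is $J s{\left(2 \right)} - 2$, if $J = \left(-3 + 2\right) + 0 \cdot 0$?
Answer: $-6$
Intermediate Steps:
$s{\left(T \right)} = 4$ ($s{\left(T \right)} = 2 - -2 = 2 + 2 = 4$)
$J = -1$ ($J = -1 + 0 = -1$)
$J s{\left(2 \right)} - 2 = \left(-1\right) 4 - 2 = -4 - 2 = -6$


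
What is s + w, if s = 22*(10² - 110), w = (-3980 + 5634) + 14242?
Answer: 15676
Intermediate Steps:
w = 15896 (w = 1654 + 14242 = 15896)
s = -220 (s = 22*(100 - 110) = 22*(-10) = -220)
s + w = -220 + 15896 = 15676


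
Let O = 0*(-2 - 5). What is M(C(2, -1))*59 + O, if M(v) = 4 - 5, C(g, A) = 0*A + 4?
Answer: -59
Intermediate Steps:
C(g, A) = 4 (C(g, A) = 0 + 4 = 4)
O = 0 (O = 0*(-7) = 0)
M(v) = -1
M(C(2, -1))*59 + O = -1*59 + 0 = -59 + 0 = -59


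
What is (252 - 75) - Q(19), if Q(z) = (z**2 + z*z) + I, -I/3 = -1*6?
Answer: -563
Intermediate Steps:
I = 18 (I = -(-3)*6 = -3*(-6) = 18)
Q(z) = 18 + 2*z**2 (Q(z) = (z**2 + z*z) + 18 = (z**2 + z**2) + 18 = 2*z**2 + 18 = 18 + 2*z**2)
(252 - 75) - Q(19) = (252 - 75) - (18 + 2*19**2) = 177 - (18 + 2*361) = 177 - (18 + 722) = 177 - 1*740 = 177 - 740 = -563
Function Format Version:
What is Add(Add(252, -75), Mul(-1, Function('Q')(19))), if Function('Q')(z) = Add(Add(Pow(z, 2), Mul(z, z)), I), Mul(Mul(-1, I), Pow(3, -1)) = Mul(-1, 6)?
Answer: -563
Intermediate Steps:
I = 18 (I = Mul(-3, Mul(-1, 6)) = Mul(-3, -6) = 18)
Function('Q')(z) = Add(18, Mul(2, Pow(z, 2))) (Function('Q')(z) = Add(Add(Pow(z, 2), Mul(z, z)), 18) = Add(Add(Pow(z, 2), Pow(z, 2)), 18) = Add(Mul(2, Pow(z, 2)), 18) = Add(18, Mul(2, Pow(z, 2))))
Add(Add(252, -75), Mul(-1, Function('Q')(19))) = Add(Add(252, -75), Mul(-1, Add(18, Mul(2, Pow(19, 2))))) = Add(177, Mul(-1, Add(18, Mul(2, 361)))) = Add(177, Mul(-1, Add(18, 722))) = Add(177, Mul(-1, 740)) = Add(177, -740) = -563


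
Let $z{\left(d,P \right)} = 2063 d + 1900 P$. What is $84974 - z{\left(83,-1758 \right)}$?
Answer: $3253945$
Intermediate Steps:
$z{\left(d,P \right)} = 1900 P + 2063 d$
$84974 - z{\left(83,-1758 \right)} = 84974 - \left(1900 \left(-1758\right) + 2063 \cdot 83\right) = 84974 - \left(-3340200 + 171229\right) = 84974 - -3168971 = 84974 + 3168971 = 3253945$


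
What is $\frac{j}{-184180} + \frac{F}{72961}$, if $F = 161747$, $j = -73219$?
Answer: $\frac{35132693919}{13437956980} \approx 2.6144$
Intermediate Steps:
$\frac{j}{-184180} + \frac{F}{72961} = - \frac{73219}{-184180} + \frac{161747}{72961} = \left(-73219\right) \left(- \frac{1}{184180}\right) + 161747 \cdot \frac{1}{72961} = \frac{73219}{184180} + \frac{161747}{72961} = \frac{35132693919}{13437956980}$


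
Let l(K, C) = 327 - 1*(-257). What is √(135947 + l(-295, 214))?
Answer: √136531 ≈ 369.50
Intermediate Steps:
l(K, C) = 584 (l(K, C) = 327 + 257 = 584)
√(135947 + l(-295, 214)) = √(135947 + 584) = √136531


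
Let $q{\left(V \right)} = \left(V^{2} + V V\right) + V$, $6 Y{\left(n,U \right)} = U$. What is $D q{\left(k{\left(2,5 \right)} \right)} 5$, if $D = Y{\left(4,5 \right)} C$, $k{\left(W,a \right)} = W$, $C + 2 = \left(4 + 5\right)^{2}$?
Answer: $\frac{9875}{3} \approx 3291.7$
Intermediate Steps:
$Y{\left(n,U \right)} = \frac{U}{6}$
$C = 79$ ($C = -2 + \left(4 + 5\right)^{2} = -2 + 9^{2} = -2 + 81 = 79$)
$q{\left(V \right)} = V + 2 V^{2}$ ($q{\left(V \right)} = \left(V^{2} + V^{2}\right) + V = 2 V^{2} + V = V + 2 V^{2}$)
$D = \frac{395}{6}$ ($D = \frac{1}{6} \cdot 5 \cdot 79 = \frac{5}{6} \cdot 79 = \frac{395}{6} \approx 65.833$)
$D q{\left(k{\left(2,5 \right)} \right)} 5 = \frac{395 \cdot 2 \left(1 + 2 \cdot 2\right)}{6} \cdot 5 = \frac{395 \cdot 2 \left(1 + 4\right)}{6} \cdot 5 = \frac{395 \cdot 2 \cdot 5}{6} \cdot 5 = \frac{395}{6} \cdot 10 \cdot 5 = \frac{1975}{3} \cdot 5 = \frac{9875}{3}$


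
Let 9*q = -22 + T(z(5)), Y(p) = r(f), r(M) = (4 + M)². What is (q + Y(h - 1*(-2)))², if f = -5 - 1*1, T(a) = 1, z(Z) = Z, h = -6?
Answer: 25/9 ≈ 2.7778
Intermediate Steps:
f = -6 (f = -5 - 1 = -6)
Y(p) = 4 (Y(p) = (4 - 6)² = (-2)² = 4)
q = -7/3 (q = (-22 + 1)/9 = (⅑)*(-21) = -7/3 ≈ -2.3333)
(q + Y(h - 1*(-2)))² = (-7/3 + 4)² = (5/3)² = 25/9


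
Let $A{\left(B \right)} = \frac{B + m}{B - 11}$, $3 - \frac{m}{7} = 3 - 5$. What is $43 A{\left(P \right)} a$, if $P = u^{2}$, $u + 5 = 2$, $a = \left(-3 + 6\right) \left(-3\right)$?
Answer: $8514$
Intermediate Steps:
$a = -9$ ($a = 3 \left(-3\right) = -9$)
$u = -3$ ($u = -5 + 2 = -3$)
$m = 35$ ($m = 21 - 7 \left(3 - 5\right) = 21 - -14 = 21 + 14 = 35$)
$P = 9$ ($P = \left(-3\right)^{2} = 9$)
$A{\left(B \right)} = \frac{35 + B}{-11 + B}$ ($A{\left(B \right)} = \frac{B + 35}{B - 11} = \frac{35 + B}{-11 + B}$)
$43 A{\left(P \right)} a = 43 \frac{35 + 9}{-11 + 9} \left(-9\right) = 43 \frac{1}{-2} \cdot 44 \left(-9\right) = 43 \left(\left(- \frac{1}{2}\right) 44\right) \left(-9\right) = 43 \left(-22\right) \left(-9\right) = \left(-946\right) \left(-9\right) = 8514$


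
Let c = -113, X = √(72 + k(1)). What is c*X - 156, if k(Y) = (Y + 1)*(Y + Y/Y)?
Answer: -156 - 226*√19 ≈ -1141.1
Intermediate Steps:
k(Y) = (1 + Y)² (k(Y) = (1 + Y)*(Y + 1) = (1 + Y)*(1 + Y) = (1 + Y)²)
X = 2*√19 (X = √(72 + (1 + 1² + 2*1)) = √(72 + (1 + 1 + 2)) = √(72 + 4) = √76 = 2*√19 ≈ 8.7178)
c*X - 156 = -226*√19 - 156 = -156 - 226*√19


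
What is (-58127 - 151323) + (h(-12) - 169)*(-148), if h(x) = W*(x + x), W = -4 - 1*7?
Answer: -223510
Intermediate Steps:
W = -11 (W = -4 - 7 = -11)
h(x) = -22*x (h(x) = -11*(x + x) = -22*x)
(-58127 - 151323) + (h(-12) - 169)*(-148) = (-58127 - 151323) + (-22*(-12) - 169)*(-148) = -209450 + (264 - 169)*(-148) = -209450 + 95*(-148) = -209450 - 14060 = -223510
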